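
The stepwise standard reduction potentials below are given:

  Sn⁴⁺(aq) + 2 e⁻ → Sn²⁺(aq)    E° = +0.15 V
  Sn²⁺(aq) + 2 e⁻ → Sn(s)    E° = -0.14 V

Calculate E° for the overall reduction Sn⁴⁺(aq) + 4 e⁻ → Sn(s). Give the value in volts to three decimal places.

+0.005 V

Adding the free-energy changes (−nFE°) of the two steps gives −n₃FE°₃ = −n₁FE°₁ − n₂FE°₂.
E°₃ = (2×+0.15 + 2×-0.14) / 4 = (+0.020) / 4 = +0.005 V.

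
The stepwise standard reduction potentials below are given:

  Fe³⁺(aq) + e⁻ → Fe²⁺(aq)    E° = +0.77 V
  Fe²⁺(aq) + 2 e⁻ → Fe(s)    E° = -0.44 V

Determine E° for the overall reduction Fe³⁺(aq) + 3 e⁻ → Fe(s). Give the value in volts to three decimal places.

-0.037 V

Adding the free-energy changes (−nFE°) of the two steps gives −n₃FE°₃ = −n₁FE°₁ − n₂FE°₂.
E°₃ = (1×+0.77 + 2×-0.44) / 3 = (-0.110) / 3 = -0.037 V.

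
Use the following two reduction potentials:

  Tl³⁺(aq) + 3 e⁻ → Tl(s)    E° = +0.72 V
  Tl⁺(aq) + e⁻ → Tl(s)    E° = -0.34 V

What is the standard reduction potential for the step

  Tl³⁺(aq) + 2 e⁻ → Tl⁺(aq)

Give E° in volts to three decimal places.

Sequential free energies add, so n₃E°₃ = n₁E°₁ + n₂E°₂.
With n₃ = 3, and the known step contributing 1×(-0.34) V, the unknown satisfies 2·E° = 3×(+0.72) − 1×(-0.34) = +2.500.
E° = +2.500 / 2 = +1.250 V.

+1.250 V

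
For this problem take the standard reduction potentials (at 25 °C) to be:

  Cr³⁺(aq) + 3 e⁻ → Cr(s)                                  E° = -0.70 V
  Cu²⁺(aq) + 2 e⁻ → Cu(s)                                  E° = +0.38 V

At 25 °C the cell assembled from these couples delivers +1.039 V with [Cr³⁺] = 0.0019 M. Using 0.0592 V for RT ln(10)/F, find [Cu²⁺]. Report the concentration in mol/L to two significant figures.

0.00063 M

Cu²⁺/Cu is the cathode, Cr³⁺/Cr the anode: E°cell = +1.08 V, n = 6.
Overall reaction: 3 Cu²⁺(aq) + 2 Cr(s) → 3 Cu(s) + 2 Cr³⁺(aq); Q = [Cr³⁺]^2/[Cu²⁺]^3.
From E = E° − (0.0592/n) log Q: log Q = (E° − E)·n/0.0592 = (+1.08 − (+1.039))·6/0.0592 = 4.1554.
So 3·log[Cu²⁺] = 2·log(0.0019) − log Q = -5.4425 − (4.1554) = -9.5979; log[Cu²⁺] = -9.5979 / 3 = -3.1993; [Cu²⁺] = 10^(-3.1993) ≈ 0.00063 M.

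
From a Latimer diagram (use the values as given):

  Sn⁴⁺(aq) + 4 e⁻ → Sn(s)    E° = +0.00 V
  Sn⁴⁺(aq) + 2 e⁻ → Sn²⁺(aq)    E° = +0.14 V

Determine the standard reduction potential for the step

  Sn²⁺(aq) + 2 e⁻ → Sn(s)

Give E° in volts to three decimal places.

Sequential free energies add, so n₃E°₃ = n₁E°₁ + n₂E°₂.
With n₃ = 4, and the known step contributing 2×(+0.14) V, the unknown satisfies 2·E° = 4×(+0.00) − 2×(+0.14) = -0.280.
E° = -0.280 / 2 = -0.140 V.

-0.140 V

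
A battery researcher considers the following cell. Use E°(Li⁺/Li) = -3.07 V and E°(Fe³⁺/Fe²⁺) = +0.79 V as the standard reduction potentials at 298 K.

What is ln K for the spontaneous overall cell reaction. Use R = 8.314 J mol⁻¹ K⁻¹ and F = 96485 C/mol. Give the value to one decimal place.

150.3

Cathode: Fe³⁺/Fe²⁺; anode: Li⁺/Li. E°cell = (+0.79) − (-3.07) = +3.86 V, with n = 1.
ΔG° = −nFE° = −RT ln K, so ln K = nFE°/(RT) = (1)(96485)(+3.86) / ((8.314)(298)) = 150.321.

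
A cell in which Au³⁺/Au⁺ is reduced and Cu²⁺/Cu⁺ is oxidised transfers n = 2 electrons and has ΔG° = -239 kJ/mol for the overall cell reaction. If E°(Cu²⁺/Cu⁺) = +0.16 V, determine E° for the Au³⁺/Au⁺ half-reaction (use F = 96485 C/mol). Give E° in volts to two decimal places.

+1.40 V

E°cell = −ΔG°/(nF) = −(-239×10³)/((2)(96485)) = +1.239 V.
Since Au³⁺/Au⁺ is the cathode and Cu²⁺/Cu⁺ the anode, E°cell = E°(Au³⁺/Au⁺) − E°(Cu²⁺/Cu⁺).
So E°(Au³⁺/Au⁺) = E°cell + E°(Cu²⁺/Cu⁺) = +1.239 + (+0.16) = +1.40 V.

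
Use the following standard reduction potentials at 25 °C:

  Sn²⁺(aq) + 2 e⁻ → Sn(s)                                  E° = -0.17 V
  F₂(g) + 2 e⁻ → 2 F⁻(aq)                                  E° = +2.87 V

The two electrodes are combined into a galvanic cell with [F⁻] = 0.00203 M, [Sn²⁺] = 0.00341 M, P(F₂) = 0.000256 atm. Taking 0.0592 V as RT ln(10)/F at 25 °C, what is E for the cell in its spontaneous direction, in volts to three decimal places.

+3.166 V

F₂/F⁻ is the cathode (higher E°), Sn²⁺/Sn the anode: E°cell = +2.87 − (-0.17) = +3.04 V, n = 2.
Overall: F₂(g) + Sn(s) → 2 F⁻(aq) + Sn²⁺(aq)
Q = [F⁻]^2·[Sn²⁺] / (P(F₂)); log Q = -4.260.
E = E° − (0.0592/n) log Q = +3.04 − (0.0592/2)(-4.260) = +3.166 V.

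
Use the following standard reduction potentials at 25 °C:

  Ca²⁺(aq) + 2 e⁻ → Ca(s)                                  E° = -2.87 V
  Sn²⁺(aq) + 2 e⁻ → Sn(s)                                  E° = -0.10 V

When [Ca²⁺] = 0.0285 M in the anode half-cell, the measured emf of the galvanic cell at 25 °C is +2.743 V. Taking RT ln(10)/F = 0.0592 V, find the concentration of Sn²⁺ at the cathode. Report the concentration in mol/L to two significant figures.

Sn²⁺/Sn is the cathode, Ca²⁺/Ca the anode: E°cell = +2.77 V, n = 2.
Overall reaction: Sn²⁺(aq) + Ca(s) → Sn(s) + Ca²⁺(aq); Q = [Ca²⁺]^1/[Sn²⁺]^1.
From E = E° − (0.0592/n) log Q: log Q = (E° − E)·n/0.0592 = (+2.77 − (+2.743))·2/0.0592 = 0.9122.
So 1·log[Sn²⁺] = 1·log(0.0285) − log Q = -1.5452 − (0.9122) = -2.4574; [Sn²⁺] = 10^(-2.4574) ≈ 0.0035 M.

0.0035 M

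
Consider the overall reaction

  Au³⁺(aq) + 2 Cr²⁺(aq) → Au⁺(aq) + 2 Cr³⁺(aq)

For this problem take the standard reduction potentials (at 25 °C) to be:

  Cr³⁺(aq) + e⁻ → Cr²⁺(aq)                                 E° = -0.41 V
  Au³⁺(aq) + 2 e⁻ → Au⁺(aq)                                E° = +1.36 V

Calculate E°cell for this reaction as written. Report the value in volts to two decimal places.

+1.77 V

The Au³⁺/Au⁺ couple has the higher reduction potential, so it is the cathode; Cr³⁺/Cr²⁺ is oxidised at the anode.
E°cell = E°(cathode) − E°(anode) = (+1.36) − (-0.41) = +1.77 V.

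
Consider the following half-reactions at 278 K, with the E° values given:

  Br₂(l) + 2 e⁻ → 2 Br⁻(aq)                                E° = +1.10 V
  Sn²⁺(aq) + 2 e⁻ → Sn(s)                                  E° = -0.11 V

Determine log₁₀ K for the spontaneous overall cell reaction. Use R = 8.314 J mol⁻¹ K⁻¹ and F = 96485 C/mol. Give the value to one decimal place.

43.9

Cathode: Br₂/Br⁻; anode: Sn²⁺/Sn. E°cell = (+1.10) − (-0.11) = +1.21 V, with n = 2.
ΔG° = −nFE° = −RT ln K, so ln K = nFE°/(RT) = (2)(96485)(+1.21) / ((8.314)(278)) = 101.023.
log₁₀ K = 101.023 / ln 10 = 43.9.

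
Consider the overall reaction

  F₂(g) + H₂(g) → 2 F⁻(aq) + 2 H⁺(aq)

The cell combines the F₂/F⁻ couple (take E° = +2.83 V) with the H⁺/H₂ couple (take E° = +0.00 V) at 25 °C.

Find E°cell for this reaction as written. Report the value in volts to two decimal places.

+2.83 V

The F₂/F⁻ couple has the higher reduction potential, so it is the cathode; H⁺/H₂ is oxidised at the anode.
E°cell = E°(cathode) − E°(anode) = (+2.83) − (+0.00) = +2.83 V.
Since E°cell > 0, the reaction is spontaneous under standard conditions.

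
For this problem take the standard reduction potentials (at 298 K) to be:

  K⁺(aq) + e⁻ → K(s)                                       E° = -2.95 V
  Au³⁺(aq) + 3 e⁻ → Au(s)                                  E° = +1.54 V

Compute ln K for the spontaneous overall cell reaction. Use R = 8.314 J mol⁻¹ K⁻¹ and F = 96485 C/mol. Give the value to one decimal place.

524.6

Cathode: Au³⁺/Au; anode: K⁺/K. E°cell = (+1.54) − (-2.95) = +4.49 V, with n = 3.
ΔG° = −nFE° = −RT ln K, so ln K = nFE°/(RT) = (3)(96485)(+4.49) / ((8.314)(298)) = 524.567.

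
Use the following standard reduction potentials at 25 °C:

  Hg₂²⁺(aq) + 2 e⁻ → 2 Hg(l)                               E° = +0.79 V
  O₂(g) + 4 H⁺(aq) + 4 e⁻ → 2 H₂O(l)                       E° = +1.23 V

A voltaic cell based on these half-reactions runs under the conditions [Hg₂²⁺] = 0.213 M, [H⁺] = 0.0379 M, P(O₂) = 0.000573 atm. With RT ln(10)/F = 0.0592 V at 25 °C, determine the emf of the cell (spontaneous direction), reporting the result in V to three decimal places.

O₂/H₂O is the cathode (higher E°), Hg₂²⁺/Hg the anode: E°cell = +1.23 − (+0.79) = +0.44 V, n = 4.
Overall: O₂(g) + 4 H⁺(aq) + 4 Hg(l) → 2 H₂O(l) + 2 Hg₂²⁺(aq)
Q = [Hg₂²⁺]^2 / (P(O₂)·[H⁺]^4); log Q = 7.584.
E = E° − (0.0592/n) log Q = +0.44 − (0.0592/4)(7.584) = +0.328 V.

+0.328 V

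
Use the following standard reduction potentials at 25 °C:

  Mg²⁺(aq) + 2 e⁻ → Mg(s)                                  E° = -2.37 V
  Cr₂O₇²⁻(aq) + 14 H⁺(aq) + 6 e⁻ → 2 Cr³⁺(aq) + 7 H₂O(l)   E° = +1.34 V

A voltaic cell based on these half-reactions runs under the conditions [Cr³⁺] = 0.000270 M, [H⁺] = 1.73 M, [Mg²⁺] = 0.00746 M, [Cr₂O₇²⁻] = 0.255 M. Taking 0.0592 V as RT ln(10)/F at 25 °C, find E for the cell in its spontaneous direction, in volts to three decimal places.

Cr₂O₇²⁻/Cr³⁺ is the cathode (higher E°), Mg²⁺/Mg the anode: E°cell = +1.34 − (-2.37) = +3.71 V, n = 6.
Overall: Cr₂O₇²⁻(aq) + 14 H⁺(aq) + 3 Mg(s) → 2 Cr³⁺(aq) + 7 H₂O(l) + 3 Mg²⁺(aq)
Q = [Cr³⁺]^2·[Mg²⁺]^3 / ([Cr₂O₇²⁻]·[H⁺]^14); log Q = -16.258.
E = E° − (0.0592/n) log Q = +3.71 − (0.0592/6)(-16.258) = +3.870 V.

+3.870 V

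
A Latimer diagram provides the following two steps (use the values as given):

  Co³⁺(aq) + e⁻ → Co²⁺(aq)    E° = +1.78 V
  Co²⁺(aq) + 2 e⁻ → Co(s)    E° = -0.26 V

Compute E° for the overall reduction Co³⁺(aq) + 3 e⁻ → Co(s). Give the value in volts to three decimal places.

+0.420 V

Since ΔG° = −nFE° is additive over sequential reductions, n₃E°₃ = n₁E°₁ + n₂E°₂.
E°₃ = (1×+1.78 + 2×-0.26) / 3 = (+1.260) / 3 = +0.420 V.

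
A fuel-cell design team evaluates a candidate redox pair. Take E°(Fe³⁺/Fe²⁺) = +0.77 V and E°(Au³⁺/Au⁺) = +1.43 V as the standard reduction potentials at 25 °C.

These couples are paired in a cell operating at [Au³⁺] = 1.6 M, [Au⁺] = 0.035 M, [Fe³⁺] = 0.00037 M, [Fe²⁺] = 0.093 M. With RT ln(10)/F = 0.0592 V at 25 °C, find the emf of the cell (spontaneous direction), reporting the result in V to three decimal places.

+0.851 V

Au³⁺/Au⁺ is the cathode (higher E°), Fe³⁺/Fe²⁺ the anode: E°cell = +1.43 − (+0.77) = +0.66 V, n = 2.
Overall: Au³⁺(aq) + 2 Fe²⁺(aq) → Au⁺(aq) + 2 Fe³⁺(aq)
Q = [Au⁺]·[Fe³⁺]^2 / ([Au³⁺]·[Fe²⁺]^2); log Q = -6.461.
E = E° − (0.0592/n) log Q = +0.66 − (0.0592/2)(-6.461) = +0.851 V.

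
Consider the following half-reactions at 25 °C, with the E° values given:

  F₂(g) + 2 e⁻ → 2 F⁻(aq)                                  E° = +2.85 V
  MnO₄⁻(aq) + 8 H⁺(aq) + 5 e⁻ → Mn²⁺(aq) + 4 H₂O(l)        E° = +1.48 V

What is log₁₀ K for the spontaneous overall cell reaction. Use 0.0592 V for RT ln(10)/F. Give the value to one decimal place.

231.4

Cathode: F₂/F⁻; anode: MnO₄⁻/Mn²⁺. E°cell = +1.37 V, n = 10.
log K = nE°cell / 0.0592 = (10)(+1.37) / 0.0592 = 231.4.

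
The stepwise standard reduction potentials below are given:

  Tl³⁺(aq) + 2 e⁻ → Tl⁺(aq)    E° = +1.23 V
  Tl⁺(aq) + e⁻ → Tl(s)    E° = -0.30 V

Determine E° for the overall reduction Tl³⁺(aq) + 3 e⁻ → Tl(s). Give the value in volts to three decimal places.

Since ΔG° = −nFE° is additive over sequential reductions, n₃E°₃ = n₁E°₁ + n₂E°₂.
E°₃ = (2×+1.23 + 1×-0.30) / 3 = (+2.160) / 3 = +0.720 V.

+0.720 V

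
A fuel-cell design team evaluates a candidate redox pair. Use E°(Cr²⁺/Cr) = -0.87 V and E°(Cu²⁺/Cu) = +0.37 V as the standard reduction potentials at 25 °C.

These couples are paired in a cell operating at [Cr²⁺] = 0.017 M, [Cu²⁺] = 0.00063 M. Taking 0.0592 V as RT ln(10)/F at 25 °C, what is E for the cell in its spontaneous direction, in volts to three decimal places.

Cu²⁺/Cu is the cathode (higher E°), Cr²⁺/Cr the anode: E°cell = +0.37 − (-0.87) = +1.24 V, n = 2.
Overall: Cu²⁺(aq) + Cr(s) → Cu(s) + Cr²⁺(aq)
Q = [Cr²⁺] / ([Cu²⁺]); log Q = 1.431.
E = E° − (0.0592/n) log Q = +1.24 − (0.0592/2)(1.431) = +1.198 V.

+1.198 V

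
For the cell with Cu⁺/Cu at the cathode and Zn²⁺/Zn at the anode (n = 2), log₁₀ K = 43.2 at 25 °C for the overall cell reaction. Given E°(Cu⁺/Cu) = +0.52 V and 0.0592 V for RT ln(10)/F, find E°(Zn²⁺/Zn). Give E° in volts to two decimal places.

-0.76 V

E°cell = (0.0592/n)·log K = (0.0592/2)(43.2) = +1.279 V.
Since Cu⁺/Cu is the cathode and Zn²⁺/Zn the anode, E°cell = E°(Cu⁺/Cu) − E°(Zn²⁺/Zn).
So E°(Zn²⁺/Zn) = E°(Cu⁺/Cu) − E°cell = (+0.52) − (+1.279) = -0.76 V.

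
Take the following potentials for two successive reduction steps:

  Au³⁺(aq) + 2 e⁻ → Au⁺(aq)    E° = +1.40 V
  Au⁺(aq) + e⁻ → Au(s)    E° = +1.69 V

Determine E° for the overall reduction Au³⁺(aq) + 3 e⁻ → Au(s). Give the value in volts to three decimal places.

+1.497 V

Adding the free-energy changes (−nFE°) of the two steps gives −n₃FE°₃ = −n₁FE°₁ − n₂FE°₂.
E°₃ = (2×+1.40 + 1×+1.69) / 3 = (+4.490) / 3 = +1.497 V.
Simply averaging or adding the two E° values would be wrong; the electron-weighted sum is required.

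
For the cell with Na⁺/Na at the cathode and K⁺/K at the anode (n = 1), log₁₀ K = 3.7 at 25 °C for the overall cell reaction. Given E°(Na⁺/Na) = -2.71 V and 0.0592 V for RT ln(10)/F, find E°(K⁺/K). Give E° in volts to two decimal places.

E°cell = (0.0592/n)·log K = (0.0592/1)(3.7) = +0.219 V.
Since Na⁺/Na is the cathode and K⁺/K the anode, E°cell = E°(Na⁺/Na) − E°(K⁺/K).
So E°(K⁺/K) = E°(Na⁺/Na) − E°cell = (-2.71) − (+0.219) = -2.93 V.

-2.93 V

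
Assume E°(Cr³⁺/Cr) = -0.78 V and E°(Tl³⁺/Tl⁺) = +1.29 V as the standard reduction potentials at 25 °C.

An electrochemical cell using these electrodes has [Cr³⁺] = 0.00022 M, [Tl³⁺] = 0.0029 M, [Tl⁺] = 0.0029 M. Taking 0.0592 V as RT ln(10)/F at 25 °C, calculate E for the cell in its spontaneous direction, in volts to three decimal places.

+2.142 V

Tl³⁺/Tl⁺ is the cathode (higher E°), Cr³⁺/Cr the anode: E°cell = +1.29 − (-0.78) = +2.07 V, n = 6.
Overall: 3 Tl³⁺(aq) + 2 Cr(s) → 3 Tl⁺(aq) + 2 Cr³⁺(aq)
Q = [Tl⁺]^3·[Cr³⁺]^2 / ([Tl³⁺]^3); log Q = -7.315.
E = E° − (0.0592/n) log Q = +2.07 − (0.0592/6)(-7.315) = +2.142 V.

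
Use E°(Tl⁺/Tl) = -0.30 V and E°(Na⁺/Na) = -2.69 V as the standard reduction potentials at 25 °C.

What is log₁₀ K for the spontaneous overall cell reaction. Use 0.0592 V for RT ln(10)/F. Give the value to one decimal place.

Cathode: Tl⁺/Tl; anode: Na⁺/Na. E°cell = +2.39 V, n = 1.
log K = nE°cell / 0.0592 = (1)(+2.39) / 0.0592 = 40.4.

40.4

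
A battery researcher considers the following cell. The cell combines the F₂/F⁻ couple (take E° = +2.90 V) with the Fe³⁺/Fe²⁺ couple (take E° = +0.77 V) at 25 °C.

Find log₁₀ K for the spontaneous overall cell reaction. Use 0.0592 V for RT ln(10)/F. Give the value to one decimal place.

Cathode: F₂/F⁻; anode: Fe³⁺/Fe²⁺. E°cell = +2.13 V, n = 2.
log K = nE°cell / 0.0592 = (2)(+2.13) / 0.0592 = 72.0.

72.0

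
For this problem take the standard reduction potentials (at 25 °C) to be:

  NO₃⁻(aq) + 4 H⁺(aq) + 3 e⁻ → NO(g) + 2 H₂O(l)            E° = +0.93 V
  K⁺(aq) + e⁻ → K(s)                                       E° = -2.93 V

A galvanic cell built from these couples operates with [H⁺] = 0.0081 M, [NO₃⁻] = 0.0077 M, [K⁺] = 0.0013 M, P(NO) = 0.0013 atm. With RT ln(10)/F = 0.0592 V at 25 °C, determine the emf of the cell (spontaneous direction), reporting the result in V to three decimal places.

NO₃⁻/NO is the cathode (higher E°), K⁺/K the anode: E°cell = +0.93 − (-2.93) = +3.86 V, n = 3.
Overall: NO₃⁻(aq) + 4 H⁺(aq) + 3 K(s) → NO(g) + 2 H₂O(l) + 3 K⁺(aq)
Q = P(NO)·[K⁺]^3 / ([NO₃⁻]·[H⁺]^4); log Q = -1.065.
E = E° − (0.0592/n) log Q = +3.86 − (0.0592/3)(-1.065) = +3.881 V.

+3.881 V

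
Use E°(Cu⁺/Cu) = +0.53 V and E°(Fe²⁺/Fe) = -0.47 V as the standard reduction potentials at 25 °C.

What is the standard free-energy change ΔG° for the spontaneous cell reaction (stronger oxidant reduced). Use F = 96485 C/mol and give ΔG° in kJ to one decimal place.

Cu⁺/Cu (E° = +0.53 V) is the cathode; Fe²⁺/Fe (E° = -0.47 V) is the anode, so E°cell = +1.00 V.
Balancing electrons gives n = 2 (lcm of 1 and 2).
ΔG° = −nFE° = −(2)(96485)(+1.00) = -192,970 J = -193.0 kJ.

-193.0 kJ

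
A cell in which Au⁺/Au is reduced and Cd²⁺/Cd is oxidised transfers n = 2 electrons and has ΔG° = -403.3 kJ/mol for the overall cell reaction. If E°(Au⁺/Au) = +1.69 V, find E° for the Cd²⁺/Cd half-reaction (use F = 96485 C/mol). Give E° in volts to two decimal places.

-0.40 V

E°cell = −ΔG°/(nF) = −(-403.3×10³)/((2)(96485)) = +2.090 V.
Since Au⁺/Au is the cathode and Cd²⁺/Cd the anode, E°cell = E°(Au⁺/Au) − E°(Cd²⁺/Cd).
So E°(Cd²⁺/Cd) = E°(Au⁺/Au) − E°cell = (+1.69) − (+2.090) = -0.40 V.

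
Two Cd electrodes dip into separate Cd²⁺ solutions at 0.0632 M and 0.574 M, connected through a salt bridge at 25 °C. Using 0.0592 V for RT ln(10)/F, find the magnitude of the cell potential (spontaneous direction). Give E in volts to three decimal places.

+0.028 V

For a concentration cell E°cell = 0. The 0.574 M side is the cathode (reduction is favoured where [Cd²⁺] is higher).
With n = 2, E = −(0.0592/2) log([Cd²⁺]ₐₙ/[Cd²⁺]꜀ₐₜ) = −(0.0592/2) log(0.0632/0.574) = −(0.0592/2)(-0.958) = +0.028 V.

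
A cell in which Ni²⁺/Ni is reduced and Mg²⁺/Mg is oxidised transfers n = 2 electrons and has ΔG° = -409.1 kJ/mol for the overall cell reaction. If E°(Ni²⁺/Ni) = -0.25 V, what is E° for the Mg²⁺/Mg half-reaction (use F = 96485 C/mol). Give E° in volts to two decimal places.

-2.37 V

E°cell = −ΔG°/(nF) = −(-409.1×10³)/((2)(96485)) = +2.120 V.
Since Ni²⁺/Ni is the cathode and Mg²⁺/Mg the anode, E°cell = E°(Ni²⁺/Ni) − E°(Mg²⁺/Mg).
So E°(Mg²⁺/Mg) = E°(Ni²⁺/Ni) − E°cell = (-0.25) − (+2.120) = -2.37 V.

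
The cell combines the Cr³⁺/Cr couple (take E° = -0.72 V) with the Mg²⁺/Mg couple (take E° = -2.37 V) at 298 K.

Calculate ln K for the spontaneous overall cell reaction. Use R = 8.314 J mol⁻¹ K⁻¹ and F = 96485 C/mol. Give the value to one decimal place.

385.5

Cathode: Cr³⁺/Cr; anode: Mg²⁺/Mg. E°cell = (-0.72) − (-2.37) = +1.65 V, with n = 6.
ΔG° = −nFE° = −RT ln K, so ln K = nFE°/(RT) = (6)(96485)(+1.65) / ((8.314)(298)) = 385.539.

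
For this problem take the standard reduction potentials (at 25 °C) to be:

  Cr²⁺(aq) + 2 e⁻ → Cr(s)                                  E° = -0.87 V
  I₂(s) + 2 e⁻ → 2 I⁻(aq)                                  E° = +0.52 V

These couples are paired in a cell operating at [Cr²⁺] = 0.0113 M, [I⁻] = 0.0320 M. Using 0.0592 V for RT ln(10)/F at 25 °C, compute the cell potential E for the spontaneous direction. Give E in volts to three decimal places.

I₂/I⁻ is the cathode (higher E°), Cr²⁺/Cr the anode: E°cell = +0.52 − (-0.87) = +1.39 V, n = 2.
Overall: I₂(s) + Cr(s) → 2 I⁻(aq) + Cr²⁺(aq)
Q = [I⁻]^2·[Cr²⁺]; log Q = -4.937.
E = E° − (0.0592/n) log Q = +1.39 − (0.0592/2)(-4.937) = +1.536 V.

+1.536 V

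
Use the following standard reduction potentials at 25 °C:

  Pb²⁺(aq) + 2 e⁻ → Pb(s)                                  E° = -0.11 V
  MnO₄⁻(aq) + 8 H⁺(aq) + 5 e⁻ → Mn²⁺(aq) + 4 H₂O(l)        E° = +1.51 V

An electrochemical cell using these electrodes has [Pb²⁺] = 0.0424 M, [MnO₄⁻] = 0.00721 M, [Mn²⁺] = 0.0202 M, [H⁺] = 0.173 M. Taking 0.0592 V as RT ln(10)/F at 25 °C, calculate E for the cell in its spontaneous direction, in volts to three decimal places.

MnO₄⁻/Mn²⁺ is the cathode (higher E°), Pb²⁺/Pb the anode: E°cell = +1.51 − (-0.11) = +1.62 V, n = 10.
Overall: 2 MnO₄⁻(aq) + 16 H⁺(aq) + 5 Pb(s) → 2 Mn²⁺(aq) + 8 H₂O(l) + 5 Pb²⁺(aq)
Q = [Mn²⁺]^2·[Pb²⁺]^5 / ([MnO₄⁻]^2·[H⁺]^16); log Q = 6.223.
E = E° − (0.0592/n) log Q = +1.62 − (0.0592/10)(6.223) = +1.583 V.

+1.583 V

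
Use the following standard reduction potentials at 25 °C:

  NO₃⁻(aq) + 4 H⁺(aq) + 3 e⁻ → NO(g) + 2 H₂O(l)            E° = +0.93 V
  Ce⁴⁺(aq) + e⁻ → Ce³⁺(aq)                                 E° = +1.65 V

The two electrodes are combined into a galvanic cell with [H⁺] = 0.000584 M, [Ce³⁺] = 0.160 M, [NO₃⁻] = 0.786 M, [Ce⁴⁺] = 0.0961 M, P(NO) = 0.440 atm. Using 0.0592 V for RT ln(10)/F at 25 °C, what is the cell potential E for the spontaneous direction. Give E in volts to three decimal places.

+0.957 V

Ce⁴⁺/Ce³⁺ is the cathode (higher E°), NO₃⁻/NO the anode: E°cell = +1.65 − (+0.93) = +0.72 V, n = 3.
Overall: 3 Ce⁴⁺(aq) + NO(g) + 2 H₂O(l) → 3 Ce³⁺(aq) + NO₃⁻(aq) + 4 H⁺(aq)
Q = [Ce³⁺]^3·[NO₃⁻]·[H⁺]^4 / ([Ce⁴⁺]^3·P(NO)); log Q = -12.018.
E = E° − (0.0592/n) log Q = +0.72 − (0.0592/3)(-12.018) = +0.957 V.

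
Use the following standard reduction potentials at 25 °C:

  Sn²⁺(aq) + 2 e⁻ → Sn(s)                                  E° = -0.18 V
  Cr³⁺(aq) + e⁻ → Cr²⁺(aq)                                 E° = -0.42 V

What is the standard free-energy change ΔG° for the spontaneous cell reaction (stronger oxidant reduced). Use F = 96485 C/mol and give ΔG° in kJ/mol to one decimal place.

-46.3 kJ/mol

Sn²⁺/Sn (E° = -0.18 V) is the cathode; Cr³⁺/Cr²⁺ (E° = -0.42 V) is the anode, so E°cell = +0.24 V.
Balancing electrons gives n = 2 (lcm of 2 and 1).
ΔG° = −nFE° = −(2)(96485)(+0.24) = -46,313 J = -46.3 kJ/mol.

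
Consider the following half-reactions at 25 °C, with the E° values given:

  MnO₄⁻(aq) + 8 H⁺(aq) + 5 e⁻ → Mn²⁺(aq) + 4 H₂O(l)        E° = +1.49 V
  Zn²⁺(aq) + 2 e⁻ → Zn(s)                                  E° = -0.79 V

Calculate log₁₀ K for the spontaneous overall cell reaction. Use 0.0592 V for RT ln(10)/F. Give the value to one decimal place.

Cathode: MnO₄⁻/Mn²⁺; anode: Zn²⁺/Zn. E°cell = +2.28 V, n = 10.
log K = nE°cell / 0.0592 = (10)(+2.28) / 0.0592 = 385.1.

385.1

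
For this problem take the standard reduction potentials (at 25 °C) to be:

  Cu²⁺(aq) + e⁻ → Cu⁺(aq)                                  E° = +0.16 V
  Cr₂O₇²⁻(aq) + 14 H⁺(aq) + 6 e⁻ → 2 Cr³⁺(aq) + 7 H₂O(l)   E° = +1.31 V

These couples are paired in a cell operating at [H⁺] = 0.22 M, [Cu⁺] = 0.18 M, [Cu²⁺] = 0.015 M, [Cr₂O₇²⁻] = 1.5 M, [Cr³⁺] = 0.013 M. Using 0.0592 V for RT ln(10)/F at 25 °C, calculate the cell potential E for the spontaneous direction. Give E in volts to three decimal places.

+1.162 V

Cr₂O₇²⁻/Cr³⁺ is the cathode (higher E°), Cu²⁺/Cu⁺ the anode: E°cell = +1.31 − (+0.16) = +1.15 V, n = 6.
Overall: Cr₂O₇²⁻(aq) + 14 H⁺(aq) + 6 Cu⁺(aq) → 2 Cr³⁺(aq) + 7 H₂O(l) + 6 Cu²⁺(aq)
Q = [Cr³⁺]^2·[Cu²⁺]^6 / ([Cr₂O₇²⁻]·[H⁺]^14·[Cu⁺]^6); log Q = -1.217.
E = E° − (0.0592/n) log Q = +1.15 − (0.0592/6)(-1.217) = +1.162 V.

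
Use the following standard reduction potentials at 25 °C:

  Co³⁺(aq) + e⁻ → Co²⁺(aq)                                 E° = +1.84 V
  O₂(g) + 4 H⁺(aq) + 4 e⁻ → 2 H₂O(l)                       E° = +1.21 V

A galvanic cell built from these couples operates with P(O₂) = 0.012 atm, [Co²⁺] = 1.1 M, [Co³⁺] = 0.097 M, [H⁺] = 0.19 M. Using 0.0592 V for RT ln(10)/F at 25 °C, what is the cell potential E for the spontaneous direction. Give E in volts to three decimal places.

Co³⁺/Co²⁺ is the cathode (higher E°), O₂/H₂O the anode: E°cell = +1.84 − (+1.21) = +0.63 V, n = 4.
Overall: 4 Co³⁺(aq) + 2 H₂O(l) → 4 Co²⁺(aq) + O₂(g) + 4 H⁺(aq)
Q = [Co²⁺]^4·P(O₂)·[H⁺]^4 / ([Co³⁺]^4); log Q = -0.587.
E = E° − (0.0592/n) log Q = +0.63 − (0.0592/4)(-0.587) = +0.639 V.

+0.639 V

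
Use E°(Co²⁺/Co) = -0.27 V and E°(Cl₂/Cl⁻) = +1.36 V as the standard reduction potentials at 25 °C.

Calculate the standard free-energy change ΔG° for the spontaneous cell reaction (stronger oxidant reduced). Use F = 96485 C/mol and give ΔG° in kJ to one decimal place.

Cl₂/Cl⁻ (E° = +1.36 V) is the cathode; Co²⁺/Co (E° = -0.27 V) is the anode, so E°cell = +1.63 V.
Balancing electrons gives n = 2 (lcm of 2 and 2).
ΔG° = −nFE° = −(2)(96485)(+1.63) = -314,541 J = -314.5 kJ.

-314.5 kJ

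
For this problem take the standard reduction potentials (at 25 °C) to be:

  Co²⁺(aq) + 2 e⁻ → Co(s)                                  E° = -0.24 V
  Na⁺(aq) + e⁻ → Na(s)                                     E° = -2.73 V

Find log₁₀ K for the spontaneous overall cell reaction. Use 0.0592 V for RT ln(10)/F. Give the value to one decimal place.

84.1

Cathode: Co²⁺/Co; anode: Na⁺/Na. E°cell = +2.49 V, n = 2.
log K = nE°cell / 0.0592 = (2)(+2.49) / 0.0592 = 84.1.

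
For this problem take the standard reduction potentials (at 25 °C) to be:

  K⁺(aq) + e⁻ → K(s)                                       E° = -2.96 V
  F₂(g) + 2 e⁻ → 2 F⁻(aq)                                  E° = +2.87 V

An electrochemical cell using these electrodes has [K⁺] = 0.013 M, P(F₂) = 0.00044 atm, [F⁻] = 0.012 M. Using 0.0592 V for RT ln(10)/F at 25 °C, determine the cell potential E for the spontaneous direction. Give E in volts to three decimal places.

+5.956 V

F₂/F⁻ is the cathode (higher E°), K⁺/K the anode: E°cell = +2.87 − (-2.96) = +5.83 V, n = 2.
Overall: F₂(g) + 2 K(s) → 2 F⁻(aq) + 2 K⁺(aq)
Q = [F⁻]^2·[K⁺]^2 / (P(F₂)); log Q = -4.257.
E = E° − (0.0592/n) log Q = +5.83 − (0.0592/2)(-4.257) = +5.956 V.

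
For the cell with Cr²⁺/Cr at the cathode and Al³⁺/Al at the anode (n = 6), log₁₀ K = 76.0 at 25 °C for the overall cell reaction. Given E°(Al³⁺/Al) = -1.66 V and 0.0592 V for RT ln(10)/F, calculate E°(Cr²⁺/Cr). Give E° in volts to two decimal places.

-0.91 V

E°cell = (0.0592/n)·log K = (0.0592/6)(76.0) = +0.750 V.
Since Cr²⁺/Cr is the cathode and Al³⁺/Al the anode, E°cell = E°(Cr²⁺/Cr) − E°(Al³⁺/Al).
So E°(Cr²⁺/Cr) = E°cell + E°(Al³⁺/Al) = +0.750 + (-1.66) = -0.91 V.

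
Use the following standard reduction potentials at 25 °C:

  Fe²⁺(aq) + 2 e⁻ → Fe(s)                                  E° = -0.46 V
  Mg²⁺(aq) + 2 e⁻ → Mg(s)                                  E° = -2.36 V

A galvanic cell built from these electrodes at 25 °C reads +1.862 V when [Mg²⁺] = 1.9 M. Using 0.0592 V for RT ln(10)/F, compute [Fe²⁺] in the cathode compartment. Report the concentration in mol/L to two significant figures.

0.099 M

Fe²⁺/Fe is the cathode, Mg²⁺/Mg the anode: E°cell = +1.90 V, n = 2.
Overall reaction: Fe²⁺(aq) + Mg(s) → Fe(s) + Mg²⁺(aq); Q = [Mg²⁺]^1/[Fe²⁺]^1.
From E = E° − (0.0592/n) log Q: log Q = (E° − E)·n/0.0592 = (+1.90 − (+1.862))·2/0.0592 = 1.2838.
So 1·log[Fe²⁺] = 1·log(1.9) − log Q = 0.2788 − (1.2838) = -1.0050; [Fe²⁺] = 10^(-1.0050) ≈ 0.099 M.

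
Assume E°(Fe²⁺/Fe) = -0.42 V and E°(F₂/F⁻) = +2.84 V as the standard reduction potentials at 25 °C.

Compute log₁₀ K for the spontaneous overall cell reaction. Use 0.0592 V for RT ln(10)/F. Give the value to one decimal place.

Cathode: F₂/F⁻; anode: Fe²⁺/Fe. E°cell = +3.26 V, n = 2.
log K = nE°cell / 0.0592 = (2)(+3.26) / 0.0592 = 110.1.

110.1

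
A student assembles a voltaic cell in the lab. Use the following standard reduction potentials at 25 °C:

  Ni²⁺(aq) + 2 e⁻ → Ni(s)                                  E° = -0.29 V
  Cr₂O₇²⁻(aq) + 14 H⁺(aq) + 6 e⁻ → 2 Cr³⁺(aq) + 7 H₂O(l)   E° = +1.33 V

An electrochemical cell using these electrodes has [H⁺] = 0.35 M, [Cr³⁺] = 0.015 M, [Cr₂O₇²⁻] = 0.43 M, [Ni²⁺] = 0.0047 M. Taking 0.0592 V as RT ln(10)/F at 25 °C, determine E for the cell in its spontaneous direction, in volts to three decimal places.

Cr₂O₇²⁻/Cr³⁺ is the cathode (higher E°), Ni²⁺/Ni the anode: E°cell = +1.33 − (-0.29) = +1.62 V, n = 6.
Overall: Cr₂O₇²⁻(aq) + 14 H⁺(aq) + 3 Ni(s) → 2 Cr³⁺(aq) + 7 H₂O(l) + 3 Ni²⁺(aq)
Q = [Cr³⁺]^2·[Ni²⁺]^3 / ([Cr₂O₇²⁻]·[H⁺]^14); log Q = -3.882.
E = E° − (0.0592/n) log Q = +1.62 − (0.0592/6)(-3.882) = +1.658 V.

+1.658 V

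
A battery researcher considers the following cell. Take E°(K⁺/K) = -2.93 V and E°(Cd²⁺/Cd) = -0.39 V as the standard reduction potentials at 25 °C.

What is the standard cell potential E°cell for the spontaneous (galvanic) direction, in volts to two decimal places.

The Cd²⁺/Cd couple has the higher reduction potential, so it is the cathode; K⁺/K is oxidised at the anode.
E°cell = E°(cathode) − E°(anode) = (-0.39) − (-2.93) = +2.54 V.

+2.54 V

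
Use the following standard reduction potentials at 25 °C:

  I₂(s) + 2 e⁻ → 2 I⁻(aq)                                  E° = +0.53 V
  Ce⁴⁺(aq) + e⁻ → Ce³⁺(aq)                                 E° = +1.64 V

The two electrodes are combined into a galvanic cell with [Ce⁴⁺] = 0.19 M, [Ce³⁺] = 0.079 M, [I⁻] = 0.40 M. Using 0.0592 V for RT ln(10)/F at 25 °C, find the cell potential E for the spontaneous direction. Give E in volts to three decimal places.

Ce⁴⁺/Ce³⁺ is the cathode (higher E°), I₂/I⁻ the anode: E°cell = +1.64 − (+0.53) = +1.11 V, n = 2.
Overall: 2 Ce⁴⁺(aq) + 2 I⁻(aq) → 2 Ce³⁺(aq) + I₂(s)
Q = [Ce³⁺]^2 / ([Ce⁴⁺]^2·[I⁻]^2); log Q = 0.034.
E = E° − (0.0592/n) log Q = +1.11 − (0.0592/2)(0.034) = +1.109 V.

+1.109 V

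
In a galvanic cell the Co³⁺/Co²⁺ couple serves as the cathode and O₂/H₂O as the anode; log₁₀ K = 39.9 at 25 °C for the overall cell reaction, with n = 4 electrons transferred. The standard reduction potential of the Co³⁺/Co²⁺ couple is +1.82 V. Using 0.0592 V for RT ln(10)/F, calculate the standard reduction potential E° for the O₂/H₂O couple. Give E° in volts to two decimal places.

+1.23 V

E°cell = (0.0592/n)·log K = (0.0592/4)(39.9) = +0.591 V.
Since Co³⁺/Co²⁺ is the cathode and O₂/H₂O the anode, E°cell = E°(Co³⁺/Co²⁺) − E°(O₂/H₂O).
So E°(O₂/H₂O) = E°(Co³⁺/Co²⁺) − E°cell = (+1.82) − (+0.591) = +1.23 V.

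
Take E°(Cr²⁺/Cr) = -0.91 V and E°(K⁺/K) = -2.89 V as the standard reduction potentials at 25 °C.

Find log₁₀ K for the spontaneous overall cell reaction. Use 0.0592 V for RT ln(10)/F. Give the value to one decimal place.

Cathode: Cr²⁺/Cr; anode: K⁺/K. E°cell = +1.98 V, n = 2.
log K = nE°cell / 0.0592 = (2)(+1.98) / 0.0592 = 66.9.

66.9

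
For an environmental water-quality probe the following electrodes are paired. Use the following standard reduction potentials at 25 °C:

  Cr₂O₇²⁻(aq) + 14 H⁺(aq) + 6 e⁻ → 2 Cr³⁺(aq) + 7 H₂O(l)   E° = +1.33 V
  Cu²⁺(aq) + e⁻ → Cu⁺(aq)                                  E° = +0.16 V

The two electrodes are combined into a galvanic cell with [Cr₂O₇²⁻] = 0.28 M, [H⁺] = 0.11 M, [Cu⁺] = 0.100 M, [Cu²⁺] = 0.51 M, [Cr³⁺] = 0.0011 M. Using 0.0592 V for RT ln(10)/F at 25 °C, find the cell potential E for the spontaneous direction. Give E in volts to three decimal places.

Cr₂O₇²⁻/Cr³⁺ is the cathode (higher E°), Cu²⁺/Cu⁺ the anode: E°cell = +1.33 − (+0.16) = +1.17 V, n = 6.
Overall: Cr₂O₇²⁻(aq) + 14 H⁺(aq) + 6 Cu⁺(aq) → 2 Cr³⁺(aq) + 7 H₂O(l) + 6 Cu²⁺(aq)
Q = [Cr³⁺]^2·[Cu²⁺]^6 / ([Cr₂O₇²⁻]·[H⁺]^14·[Cu⁺]^6); log Q = 12.302.
E = E° − (0.0592/n) log Q = +1.17 − (0.0592/6)(12.302) = +1.049 V.

+1.049 V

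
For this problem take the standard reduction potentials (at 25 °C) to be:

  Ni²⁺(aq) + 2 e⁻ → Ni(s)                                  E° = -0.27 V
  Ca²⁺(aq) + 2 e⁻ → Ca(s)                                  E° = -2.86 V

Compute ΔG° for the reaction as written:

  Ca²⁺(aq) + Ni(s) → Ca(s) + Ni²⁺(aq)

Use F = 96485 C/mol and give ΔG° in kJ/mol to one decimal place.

+499.8 kJ/mol

As written, Ca²⁺/Ca is reduced (cathode) and Ni²⁺/Ni is oxidised (anode), so E°cell = (-2.86) − (-0.27) = -2.59 V.
Balancing electrons gives n = 2.
ΔG° = −nFE° = −(2)(96485)(-2.59) = 499,792 J = +499.8 kJ/mol.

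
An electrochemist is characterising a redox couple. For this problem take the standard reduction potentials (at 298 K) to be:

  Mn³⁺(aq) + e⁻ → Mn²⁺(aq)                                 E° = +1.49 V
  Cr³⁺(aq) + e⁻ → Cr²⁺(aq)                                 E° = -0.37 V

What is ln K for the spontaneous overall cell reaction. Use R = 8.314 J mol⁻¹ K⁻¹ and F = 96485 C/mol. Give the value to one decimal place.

Cathode: Mn³⁺/Mn²⁺; anode: Cr³⁺/Cr²⁺. E°cell = (+1.49) − (-0.37) = +1.86 V, with n = 1.
ΔG° = −nFE° = −RT ln K, so ln K = nFE°/(RT) = (1)(96485)(+1.86) / ((8.314)(298)) = 72.435.

72.4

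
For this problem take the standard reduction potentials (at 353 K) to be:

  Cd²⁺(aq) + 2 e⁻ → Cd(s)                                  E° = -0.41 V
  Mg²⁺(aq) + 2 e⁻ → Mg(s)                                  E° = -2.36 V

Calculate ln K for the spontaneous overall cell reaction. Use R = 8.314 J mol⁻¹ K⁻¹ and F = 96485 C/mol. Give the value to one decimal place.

128.2

Cathode: Cd²⁺/Cd; anode: Mg²⁺/Mg. E°cell = (-0.41) − (-2.36) = +1.95 V, with n = 2.
ΔG° = −nFE° = −RT ln K, so ln K = nFE°/(RT) = (2)(96485)(+1.95) / ((8.314)(353)) = 128.215.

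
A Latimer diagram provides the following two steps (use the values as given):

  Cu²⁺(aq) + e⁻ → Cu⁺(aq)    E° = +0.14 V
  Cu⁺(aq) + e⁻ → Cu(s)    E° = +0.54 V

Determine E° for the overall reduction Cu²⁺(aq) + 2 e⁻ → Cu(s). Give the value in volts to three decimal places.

+0.340 V

Since ΔG° = −nFE° is additive over sequential reductions, n₃E°₃ = n₁E°₁ + n₂E°₂.
E°₃ = (1×+0.14 + 1×+0.54) / 2 = (+0.680) / 2 = +0.340 V.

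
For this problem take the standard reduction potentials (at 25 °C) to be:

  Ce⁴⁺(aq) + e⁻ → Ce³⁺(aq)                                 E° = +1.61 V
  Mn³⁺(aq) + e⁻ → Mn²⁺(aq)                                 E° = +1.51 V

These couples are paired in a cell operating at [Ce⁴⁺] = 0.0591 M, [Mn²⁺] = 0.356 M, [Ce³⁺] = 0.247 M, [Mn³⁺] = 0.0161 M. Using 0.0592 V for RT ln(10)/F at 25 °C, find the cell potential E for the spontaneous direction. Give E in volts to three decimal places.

+0.143 V

Ce⁴⁺/Ce³⁺ is the cathode (higher E°), Mn³⁺/Mn²⁺ the anode: E°cell = +1.61 − (+1.51) = +0.10 V, n = 1.
Overall: Ce⁴⁺(aq) + Mn²⁺(aq) → Ce³⁺(aq) + Mn³⁺(aq)
Q = [Ce³⁺]·[Mn³⁺] / ([Ce⁴⁺]·[Mn²⁺]); log Q = -0.724.
E = E° − (0.0592/n) log Q = +0.10 − (0.0592/1)(-0.724) = +0.143 V.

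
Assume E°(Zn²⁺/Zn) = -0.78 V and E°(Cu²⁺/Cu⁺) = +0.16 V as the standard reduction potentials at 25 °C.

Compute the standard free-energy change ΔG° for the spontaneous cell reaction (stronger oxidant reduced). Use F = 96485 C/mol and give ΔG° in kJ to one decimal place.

-181.4 kJ

Cu²⁺/Cu⁺ (E° = +0.16 V) is the cathode; Zn²⁺/Zn (E° = -0.78 V) is the anode, so E°cell = +0.94 V.
Balancing electrons gives n = 2 (lcm of 1 and 2).
ΔG° = −nFE° = −(2)(96485)(+0.94) = -181,392 J = -181.4 kJ.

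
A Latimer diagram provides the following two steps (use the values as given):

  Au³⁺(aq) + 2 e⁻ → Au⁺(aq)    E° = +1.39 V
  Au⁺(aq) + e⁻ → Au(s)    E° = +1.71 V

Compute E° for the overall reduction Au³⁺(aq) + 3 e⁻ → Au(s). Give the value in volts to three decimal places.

+1.497 V

Since ΔG° = −nFE° is additive over sequential reductions, n₃E°₃ = n₁E°₁ + n₂E°₂.
E°₃ = (2×+1.39 + 1×+1.71) / 3 = (+4.490) / 3 = +1.497 V.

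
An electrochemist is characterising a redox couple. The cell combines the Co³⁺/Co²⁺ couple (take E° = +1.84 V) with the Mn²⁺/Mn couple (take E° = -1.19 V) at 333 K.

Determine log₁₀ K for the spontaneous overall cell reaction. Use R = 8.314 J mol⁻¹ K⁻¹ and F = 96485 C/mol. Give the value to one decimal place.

Cathode: Co³⁺/Co²⁺; anode: Mn²⁺/Mn. E°cell = (+1.84) − (-1.19) = +3.03 V, with n = 2.
ΔG° = −nFE° = −RT ln K, so ln K = nFE°/(RT) = (2)(96485)(+3.03) / ((8.314)(333)) = 211.192.
log₁₀ K = 211.192 / ln 10 = 91.7.

91.7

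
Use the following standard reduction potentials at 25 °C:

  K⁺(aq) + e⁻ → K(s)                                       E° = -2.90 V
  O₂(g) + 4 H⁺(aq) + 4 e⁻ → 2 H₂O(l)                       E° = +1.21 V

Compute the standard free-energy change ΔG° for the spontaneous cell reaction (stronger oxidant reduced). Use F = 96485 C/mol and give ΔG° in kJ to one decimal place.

O₂/H₂O (E° = +1.21 V) is the cathode; K⁺/K (E° = -2.90 V) is the anode, so E°cell = +4.11 V.
Balancing electrons gives n = 4 (lcm of 4 and 1).
ΔG° = −nFE° = −(4)(96485)(+4.11) = -1,586,213 J = -1586.2 kJ.

-1586.2 kJ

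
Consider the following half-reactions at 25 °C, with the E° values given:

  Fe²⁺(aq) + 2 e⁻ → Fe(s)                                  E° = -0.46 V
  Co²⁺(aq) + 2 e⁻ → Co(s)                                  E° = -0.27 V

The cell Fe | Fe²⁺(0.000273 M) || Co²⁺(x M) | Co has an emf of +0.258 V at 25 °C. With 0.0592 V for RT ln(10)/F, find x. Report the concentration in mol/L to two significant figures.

0.054 M

Co²⁺/Co is the cathode, Fe²⁺/Fe the anode: E°cell = +0.19 V, n = 2.
Overall reaction: Co²⁺(aq) + Fe(s) → Co(s) + Fe²⁺(aq); Q = [Fe²⁺]^1/[Co²⁺]^1.
From E = E° − (0.0592/n) log Q: log Q = (E° − E)·n/0.0592 = (+0.19 − (+0.258))·2/0.0592 = -2.2973.
So 1·log[Co²⁺] = 1·log(0.000273) − log Q = -3.5638 − (-2.2973) = -1.2665; [Co²⁺] = 10^(-1.2665) ≈ 0.054 M.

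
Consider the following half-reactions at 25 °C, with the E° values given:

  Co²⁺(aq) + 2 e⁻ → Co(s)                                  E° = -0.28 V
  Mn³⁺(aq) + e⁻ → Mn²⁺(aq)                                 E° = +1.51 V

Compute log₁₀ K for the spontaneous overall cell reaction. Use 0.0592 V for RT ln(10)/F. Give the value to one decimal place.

Cathode: Mn³⁺/Mn²⁺; anode: Co²⁺/Co. E°cell = +1.79 V, n = 2.
log K = nE°cell / 0.0592 = (2)(+1.79) / 0.0592 = 60.5.

60.5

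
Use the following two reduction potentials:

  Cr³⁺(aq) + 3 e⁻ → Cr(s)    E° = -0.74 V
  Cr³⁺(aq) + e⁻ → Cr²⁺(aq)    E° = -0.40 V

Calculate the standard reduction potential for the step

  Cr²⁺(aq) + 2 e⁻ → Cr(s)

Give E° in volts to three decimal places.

-0.910 V

Sequential free energies add, so n₃E°₃ = n₁E°₁ + n₂E°₂.
With n₃ = 3, and the known step contributing 1×(-0.40) V, the unknown satisfies 2·E° = 3×(-0.74) − 1×(-0.40) = -1.820.
E° = -1.820 / 2 = -0.910 V.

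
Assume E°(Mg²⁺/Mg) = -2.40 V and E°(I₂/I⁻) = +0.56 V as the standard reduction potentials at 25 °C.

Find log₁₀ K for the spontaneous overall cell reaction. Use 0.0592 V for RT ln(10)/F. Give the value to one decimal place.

Cathode: I₂/I⁻; anode: Mg²⁺/Mg. E°cell = +2.96 V, n = 2.
log K = nE°cell / 0.0592 = (2)(+2.96) / 0.0592 = 100.0.

100.0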